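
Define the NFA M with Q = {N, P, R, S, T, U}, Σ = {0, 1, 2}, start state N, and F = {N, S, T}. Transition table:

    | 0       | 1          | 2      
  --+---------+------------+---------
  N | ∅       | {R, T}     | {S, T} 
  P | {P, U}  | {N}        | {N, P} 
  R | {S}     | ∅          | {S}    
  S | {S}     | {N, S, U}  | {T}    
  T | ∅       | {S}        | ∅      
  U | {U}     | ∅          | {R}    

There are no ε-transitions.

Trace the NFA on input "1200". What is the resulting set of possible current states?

Start in {N}.
Read '1': {N} → {R, T}.
Read '2': {R, T} → {S}.
Read '0': {S} → {S}.
Read '0': {S} → {S}.

{S}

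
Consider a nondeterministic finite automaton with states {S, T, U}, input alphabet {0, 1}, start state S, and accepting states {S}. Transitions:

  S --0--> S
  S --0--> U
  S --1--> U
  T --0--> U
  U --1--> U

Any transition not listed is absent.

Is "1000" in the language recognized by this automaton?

No

Start in {S}.
Read '1': S→{U}; now {U}.
Read '0': U→∅; now ∅.
The set is empty and remains empty for the remaining 2 symbols.
The final set ∅ contains no accepting state.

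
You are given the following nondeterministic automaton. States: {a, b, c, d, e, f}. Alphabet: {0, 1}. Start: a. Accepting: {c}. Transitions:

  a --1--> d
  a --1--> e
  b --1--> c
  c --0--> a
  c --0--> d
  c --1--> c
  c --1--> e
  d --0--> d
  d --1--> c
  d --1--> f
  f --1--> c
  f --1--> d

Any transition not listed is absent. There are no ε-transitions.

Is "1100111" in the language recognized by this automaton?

Yes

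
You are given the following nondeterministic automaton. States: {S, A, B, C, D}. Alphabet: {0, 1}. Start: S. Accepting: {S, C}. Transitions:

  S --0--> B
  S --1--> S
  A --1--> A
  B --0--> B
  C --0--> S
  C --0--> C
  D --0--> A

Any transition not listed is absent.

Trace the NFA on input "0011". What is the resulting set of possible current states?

Start in {S}.
Read '0': S→{B}; now {B}.
Read '0': B→{B}; now {B}.
Read '1': B→∅; now ∅.
The set is empty and remains empty for the remaining 1 symbol.

∅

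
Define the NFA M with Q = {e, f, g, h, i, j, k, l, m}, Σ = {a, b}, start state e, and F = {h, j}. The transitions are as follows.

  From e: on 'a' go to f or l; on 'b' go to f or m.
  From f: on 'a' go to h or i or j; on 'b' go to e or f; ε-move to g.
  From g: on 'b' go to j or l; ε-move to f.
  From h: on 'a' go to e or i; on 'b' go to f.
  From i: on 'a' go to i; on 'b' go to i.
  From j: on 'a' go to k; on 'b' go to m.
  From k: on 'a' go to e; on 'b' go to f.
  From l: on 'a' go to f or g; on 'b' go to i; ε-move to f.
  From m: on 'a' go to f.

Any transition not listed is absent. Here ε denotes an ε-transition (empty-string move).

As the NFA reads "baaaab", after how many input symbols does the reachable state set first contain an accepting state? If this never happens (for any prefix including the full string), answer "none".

Start in {e}.
Read 'b': e→{f, m}; union {f, m}; ε-closure = {f, g, m}.
Read 'a': f→{h, i, j}, g→∅, m→{f}; union {f, h, i, j}; ε-closure = {f, g, h, i, j}.
None of the earlier sets intersect F, but {f, g, h, i, j} does.

2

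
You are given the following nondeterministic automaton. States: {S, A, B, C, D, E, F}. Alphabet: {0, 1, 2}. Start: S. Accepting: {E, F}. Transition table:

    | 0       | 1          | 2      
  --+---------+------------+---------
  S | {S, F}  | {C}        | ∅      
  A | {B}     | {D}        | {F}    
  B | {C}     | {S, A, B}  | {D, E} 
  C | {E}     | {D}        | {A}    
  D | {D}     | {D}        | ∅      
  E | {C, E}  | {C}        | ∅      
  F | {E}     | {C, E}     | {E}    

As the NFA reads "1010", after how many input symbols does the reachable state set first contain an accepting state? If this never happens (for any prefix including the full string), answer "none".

Start in {S}.
Read '1': S→{C}; now {C}.
Read '0': C→{E}; now {E}.
None of the earlier sets intersect F, but {E} does.

2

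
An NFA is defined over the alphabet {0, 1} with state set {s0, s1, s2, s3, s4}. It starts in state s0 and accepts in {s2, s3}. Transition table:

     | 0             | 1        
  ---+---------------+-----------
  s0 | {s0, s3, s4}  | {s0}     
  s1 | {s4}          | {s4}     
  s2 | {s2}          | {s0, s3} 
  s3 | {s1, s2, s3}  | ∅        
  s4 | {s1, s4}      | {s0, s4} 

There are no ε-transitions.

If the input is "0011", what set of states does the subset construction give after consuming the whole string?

{s0, s4}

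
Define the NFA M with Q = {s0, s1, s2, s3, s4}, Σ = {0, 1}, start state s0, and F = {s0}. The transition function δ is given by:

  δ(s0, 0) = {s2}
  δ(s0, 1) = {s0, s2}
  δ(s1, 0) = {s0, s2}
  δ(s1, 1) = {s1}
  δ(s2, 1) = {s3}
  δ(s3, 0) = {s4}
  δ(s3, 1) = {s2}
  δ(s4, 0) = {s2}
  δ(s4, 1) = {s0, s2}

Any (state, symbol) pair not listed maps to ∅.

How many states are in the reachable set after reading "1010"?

1

Start in {s0}.
Read '1': s0→{s0, s2}; now {s0, s2}.
Read '0': s0→{s2}, s2→∅; now {s2}.
Read '1': s2→{s3}; now {s3}.
Read '0': s3→{s4}; now {s4}.
That set has 1 state.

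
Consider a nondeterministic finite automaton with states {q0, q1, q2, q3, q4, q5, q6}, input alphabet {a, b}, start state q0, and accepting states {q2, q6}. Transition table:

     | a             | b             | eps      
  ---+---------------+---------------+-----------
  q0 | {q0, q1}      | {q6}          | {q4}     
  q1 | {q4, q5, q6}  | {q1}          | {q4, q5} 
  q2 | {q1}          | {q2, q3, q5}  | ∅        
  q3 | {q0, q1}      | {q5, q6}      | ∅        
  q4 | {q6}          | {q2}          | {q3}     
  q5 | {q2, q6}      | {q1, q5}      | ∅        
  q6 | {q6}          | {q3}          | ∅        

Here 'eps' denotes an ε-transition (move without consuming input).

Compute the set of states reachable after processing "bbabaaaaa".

Start: ε-closure({q0}) = {q0, q3, q4}.
Read 'b': q0→{q6}, q3→{q5, q6}, q4→{q2}; now {q2, q5, q6}.
Read 'b': q2→{q2, q3, q5}, q5→{q1, q5}, q6→{q3}; union {q1, q2, q3, q5}; ε-closure = {q1, q2, q3, q4, q5}.
Read 'a': q1→{q4, q5, q6}, q2→{q1}, q3→{q0, q1}, q4→{q6}, q5→{q2, q6}; union {q0, q1, q2, q4, q5, q6}; ε-closure = {q0, q1, q2, q3, q4, q5, q6}.
Read 'b': q0→{q6}, q1→{q1}, q2→{q2, q3, q5}, q3→{q5, q6}, q4→{q2}, q5→{q1, q5}, q6→{q3}; union {q1, q2, q3, q5, q6}; ε-closure = {q1, q2, q3, q4, q5, q6}.
Read 'a': q1→{q4, q5, q6}, q2→{q1}, q3→{q0, q1}, q4→{q6}, q5→{q2, q6}, q6→{q6}; union {q0, q1, q2, q4, q5, q6}; ε-closure = {q0, q1, q2, q3, q4, q5, q6}.
Read 'a': q0→{q0, q1}, q1→{q4, q5, q6}, q2→{q1}, q3→{q0, q1}, q4→{q6}, q5→{q2, q6}, q6→{q6}; union {q0, q1, q2, q4, q5, q6}; ε-closure = {q0, q1, q2, q3, q4, q5, q6}.
Read 'a': q0→{q0, q1}, q1→{q4, q5, q6}, q2→{q1}, q3→{q0, q1}, q4→{q6}, q5→{q2, q6}, q6→{q6}; union {q0, q1, q2, q4, q5, q6}; ε-closure = {q0, q1, q2, q3, q4, q5, q6}.
Read 'a': q0→{q0, q1}, q1→{q4, q5, q6}, q2→{q1}, q3→{q0, q1}, q4→{q6}, q5→{q2, q6}, q6→{q6}; union {q0, q1, q2, q4, q5, q6}; ε-closure = {q0, q1, q2, q3, q4, q5, q6}.
Read 'a': q0→{q0, q1}, q1→{q4, q5, q6}, q2→{q1}, q3→{q0, q1}, q4→{q6}, q5→{q2, q6}, q6→{q6}; union {q0, q1, q2, q4, q5, q6}; ε-closure = {q0, q1, q2, q3, q4, q5, q6}.

{q0, q1, q2, q3, q4, q5, q6}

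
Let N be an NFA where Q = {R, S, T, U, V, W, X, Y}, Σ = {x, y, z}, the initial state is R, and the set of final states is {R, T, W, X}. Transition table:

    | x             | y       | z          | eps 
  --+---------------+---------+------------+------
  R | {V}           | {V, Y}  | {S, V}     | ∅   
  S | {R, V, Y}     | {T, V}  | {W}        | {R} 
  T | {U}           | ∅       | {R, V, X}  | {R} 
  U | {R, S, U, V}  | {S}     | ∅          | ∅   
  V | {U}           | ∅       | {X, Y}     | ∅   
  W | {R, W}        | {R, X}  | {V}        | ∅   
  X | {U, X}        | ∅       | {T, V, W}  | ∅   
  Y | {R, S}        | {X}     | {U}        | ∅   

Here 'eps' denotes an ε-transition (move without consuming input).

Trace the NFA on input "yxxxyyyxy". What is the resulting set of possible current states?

Start in {R}.
Read 'y': {R} → {V, Y}.
Read 'x': {V, Y} → {R, S, U}.
Read 'x': {R, S, U} → {R, S, U, V, Y}.
Read 'x': {R, S, U, V, Y} → {R, S, U, V, Y}.
Read 'y': {R, S, U, V, Y} → {R, S, T, V, X, Y}.
Read 'y': {R, S, T, V, X, Y} → {R, T, V, X, Y}.
Read 'y': {R, T, V, X, Y} → {V, X, Y}.
Read 'x': {V, X, Y} → {R, S, U, X}.
Read 'y': {R, S, U, X} → {R, S, T, V, Y}.

{R, S, T, V, Y}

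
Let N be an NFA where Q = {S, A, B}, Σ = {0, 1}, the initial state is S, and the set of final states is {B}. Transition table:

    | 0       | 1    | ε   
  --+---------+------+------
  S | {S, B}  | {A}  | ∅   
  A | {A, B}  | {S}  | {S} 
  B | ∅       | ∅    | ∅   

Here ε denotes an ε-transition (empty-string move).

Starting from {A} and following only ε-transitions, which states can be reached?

Begin with {A}.
ε-move A → S; add S.

{S, A}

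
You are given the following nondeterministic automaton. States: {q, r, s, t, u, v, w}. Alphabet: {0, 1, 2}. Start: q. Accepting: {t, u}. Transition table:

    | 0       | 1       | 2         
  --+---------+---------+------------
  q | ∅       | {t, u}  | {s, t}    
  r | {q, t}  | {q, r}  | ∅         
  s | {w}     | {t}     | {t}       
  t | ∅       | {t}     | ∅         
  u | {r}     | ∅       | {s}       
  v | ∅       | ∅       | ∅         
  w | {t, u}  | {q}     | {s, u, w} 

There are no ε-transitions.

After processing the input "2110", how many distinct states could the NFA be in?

0

Start in {q}.
Read '2': q→{s, t}; now {s, t}.
Read '1': s→{t}, t→{t}; now {t}.
Read '1': t→{t}; now {t}.
Read '0': t→∅; now ∅.
That set has 0 states.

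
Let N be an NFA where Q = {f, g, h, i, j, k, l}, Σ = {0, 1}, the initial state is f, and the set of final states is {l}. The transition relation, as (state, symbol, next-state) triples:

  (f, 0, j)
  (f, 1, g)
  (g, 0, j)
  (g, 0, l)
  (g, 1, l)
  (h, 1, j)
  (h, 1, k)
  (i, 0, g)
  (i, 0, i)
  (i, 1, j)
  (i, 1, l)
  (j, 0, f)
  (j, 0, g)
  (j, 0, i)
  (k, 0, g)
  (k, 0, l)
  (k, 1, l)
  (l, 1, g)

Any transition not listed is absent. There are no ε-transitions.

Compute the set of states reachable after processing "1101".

∅

Start in {f}.
Read '1': {f} → {g}.
Read '1': {g} → {l}.
Read '0': {l} → ∅.
The set is empty and remains empty for the remaining 1 symbol.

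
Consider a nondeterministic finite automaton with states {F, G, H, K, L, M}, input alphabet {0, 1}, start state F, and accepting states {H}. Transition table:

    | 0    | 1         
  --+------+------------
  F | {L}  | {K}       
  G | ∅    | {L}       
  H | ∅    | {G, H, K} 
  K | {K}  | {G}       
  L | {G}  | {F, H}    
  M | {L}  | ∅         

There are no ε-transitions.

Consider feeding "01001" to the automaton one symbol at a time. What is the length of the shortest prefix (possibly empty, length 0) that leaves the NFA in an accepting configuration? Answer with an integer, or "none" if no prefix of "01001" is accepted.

2

Start in {F}.
Read '0': {F} → {L}.
Read '1': {L} → {F, H}.
None of the earlier sets intersect F, but {F, H} does.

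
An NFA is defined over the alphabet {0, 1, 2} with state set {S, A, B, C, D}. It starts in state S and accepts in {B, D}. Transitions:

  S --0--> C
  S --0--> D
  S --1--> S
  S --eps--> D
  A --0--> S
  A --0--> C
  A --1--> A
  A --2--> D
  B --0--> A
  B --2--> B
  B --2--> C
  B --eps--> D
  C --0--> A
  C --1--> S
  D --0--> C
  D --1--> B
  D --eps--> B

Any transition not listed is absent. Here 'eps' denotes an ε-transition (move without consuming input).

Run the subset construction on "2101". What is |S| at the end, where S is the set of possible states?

Start: ε-closure({S}) = {S, B, D}.
Read '2': S→∅, B→{B, C}, D→∅; union {B, C}; ε-closure = {B, C, D}.
Read '1': B→∅, C→{S}, D→{B}; union {S, B}; ε-closure = {S, B, D}.
Read '0': S→{C, D}, B→{A}, D→{C}; union {A, C, D}; ε-closure = {A, B, C, D}.
Read '1': A→{A}, B→∅, C→{S}, D→{B}; union {S, A, B}; ε-closure = {S, A, B, D}.
That set has 4 states.

4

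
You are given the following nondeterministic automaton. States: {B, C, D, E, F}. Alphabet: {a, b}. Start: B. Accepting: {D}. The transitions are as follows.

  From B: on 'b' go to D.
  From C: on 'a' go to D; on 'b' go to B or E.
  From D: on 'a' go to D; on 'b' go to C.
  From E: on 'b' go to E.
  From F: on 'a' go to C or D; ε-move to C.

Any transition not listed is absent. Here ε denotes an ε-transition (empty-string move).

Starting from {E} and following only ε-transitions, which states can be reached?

Begin with {E}.
No ε-moves leave this set, so the closure equals the set itself.

{E}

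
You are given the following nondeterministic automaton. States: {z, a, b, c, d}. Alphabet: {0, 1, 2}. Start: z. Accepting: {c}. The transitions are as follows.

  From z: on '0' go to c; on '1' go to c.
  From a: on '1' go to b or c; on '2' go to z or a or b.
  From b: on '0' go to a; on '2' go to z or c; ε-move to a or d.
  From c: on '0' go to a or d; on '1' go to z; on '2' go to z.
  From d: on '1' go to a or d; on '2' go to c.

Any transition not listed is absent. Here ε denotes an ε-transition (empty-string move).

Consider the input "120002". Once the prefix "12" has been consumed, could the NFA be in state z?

Start in {z}.
Read '1': {z} → {c}.
Read '2': {c} → {z}.
State z is in {z}.

Yes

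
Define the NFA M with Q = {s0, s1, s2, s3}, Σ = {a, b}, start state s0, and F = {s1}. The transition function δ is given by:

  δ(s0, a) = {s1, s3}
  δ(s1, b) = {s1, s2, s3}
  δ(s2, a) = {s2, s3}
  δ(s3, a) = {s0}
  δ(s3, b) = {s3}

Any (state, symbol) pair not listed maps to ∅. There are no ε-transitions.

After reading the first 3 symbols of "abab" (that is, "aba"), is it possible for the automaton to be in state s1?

No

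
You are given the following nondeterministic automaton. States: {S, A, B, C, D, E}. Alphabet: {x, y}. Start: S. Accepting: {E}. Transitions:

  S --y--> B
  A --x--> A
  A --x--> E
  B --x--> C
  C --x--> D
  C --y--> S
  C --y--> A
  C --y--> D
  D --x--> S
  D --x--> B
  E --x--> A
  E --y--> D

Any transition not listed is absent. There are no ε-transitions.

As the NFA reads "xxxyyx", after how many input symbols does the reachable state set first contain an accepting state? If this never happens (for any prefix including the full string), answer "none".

Start in {S}.
Read 'x': {S} → ∅.
The set is empty and remains empty for the remaining 5 symbols.
No reachable set along the way intersects F.

none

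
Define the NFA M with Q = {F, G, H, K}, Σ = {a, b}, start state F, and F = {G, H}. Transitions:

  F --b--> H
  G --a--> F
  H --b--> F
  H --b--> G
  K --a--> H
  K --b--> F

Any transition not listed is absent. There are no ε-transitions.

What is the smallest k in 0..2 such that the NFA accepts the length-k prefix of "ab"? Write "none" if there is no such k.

none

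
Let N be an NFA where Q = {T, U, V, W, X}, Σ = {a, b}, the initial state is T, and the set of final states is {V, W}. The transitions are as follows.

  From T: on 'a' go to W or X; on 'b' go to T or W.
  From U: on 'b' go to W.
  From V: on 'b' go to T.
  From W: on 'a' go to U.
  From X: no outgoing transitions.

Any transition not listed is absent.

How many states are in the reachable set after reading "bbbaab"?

Start in {T}.
Read 'b': T→{T, W}; now {T, W}.
Read 'b': T→{T, W}, W→∅; now {T, W}.
Read 'b': T→{T, W}, W→∅; now {T, W}.
Read 'a': T→{W, X}, W→{U}; now {U, W, X}.
Read 'a': U→∅, W→{U}, X→∅; now {U}.
Read 'b': U→{W}; now {W}.
That set has 1 state.

1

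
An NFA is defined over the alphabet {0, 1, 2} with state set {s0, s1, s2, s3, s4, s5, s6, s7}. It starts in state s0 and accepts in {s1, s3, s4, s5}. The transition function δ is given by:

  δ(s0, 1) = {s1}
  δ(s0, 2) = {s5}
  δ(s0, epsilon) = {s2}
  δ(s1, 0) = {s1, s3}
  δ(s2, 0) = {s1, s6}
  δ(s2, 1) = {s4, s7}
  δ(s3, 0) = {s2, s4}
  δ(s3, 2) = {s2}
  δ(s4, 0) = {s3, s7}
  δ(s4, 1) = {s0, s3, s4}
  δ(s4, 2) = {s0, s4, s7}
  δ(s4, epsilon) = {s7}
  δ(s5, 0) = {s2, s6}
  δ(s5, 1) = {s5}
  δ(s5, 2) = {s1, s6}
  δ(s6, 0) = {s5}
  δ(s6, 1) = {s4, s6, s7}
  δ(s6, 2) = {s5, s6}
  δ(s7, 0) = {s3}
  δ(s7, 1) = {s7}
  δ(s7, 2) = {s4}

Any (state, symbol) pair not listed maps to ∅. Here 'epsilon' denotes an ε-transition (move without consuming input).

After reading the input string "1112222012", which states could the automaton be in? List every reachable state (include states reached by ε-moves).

{s0, s1, s2, s4, s5, s6, s7}

Start: ε-closure({s0}) = {s0, s2}.
Read '1': {s0, s2} → {s1, s4, s7}.
Read '1': {s1, s4, s7} → {s0, s2, s3, s4, s7}.
Read '1': {s0, s2, s3, s4, s7} → {s0, s1, s2, s3, s4, s7}.
Read '2': {s0, s1, s2, s3, s4, s7} → {s0, s2, s4, s5, s7}.
Read '2': {s0, s2, s4, s5, s7} → {s0, s1, s2, s4, s5, s6, s7}.
Read '2': {s0, s1, s2, s4, s5, s6, s7} → {s0, s1, s2, s4, s5, s6, s7}.
Read '2': {s0, s1, s2, s4, s5, s6, s7} → {s0, s1, s2, s4, s5, s6, s7}.
Read '0': {s0, s1, s2, s4, s5, s6, s7} → {s1, s2, s3, s5, s6, s7}.
Read '1': {s1, s2, s3, s5, s6, s7} → {s4, s5, s6, s7}.
Read '2': {s4, s5, s6, s7} → {s0, s1, s2, s4, s5, s6, s7}.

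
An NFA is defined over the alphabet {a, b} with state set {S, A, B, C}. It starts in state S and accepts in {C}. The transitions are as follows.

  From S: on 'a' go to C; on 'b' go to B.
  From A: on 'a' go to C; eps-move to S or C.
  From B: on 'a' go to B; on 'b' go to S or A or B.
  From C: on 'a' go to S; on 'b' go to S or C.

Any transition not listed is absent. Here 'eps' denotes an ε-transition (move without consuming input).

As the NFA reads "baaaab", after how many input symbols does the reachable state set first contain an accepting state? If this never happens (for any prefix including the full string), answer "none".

Start in {S}.
Read 'b': S→{B}; now {B}.
Read 'a': B→{B}; now {B}.
Read 'a': B→{B}; now {B}.
Read 'a': B→{B}; now {B}.
Read 'a': B→{B}; now {B}.
Read 'b': B→{S, A, B}; union {S, A, B}; ε-closure = {S, A, B, C}.
None of the earlier sets intersect F, but {S, A, B, C} does.

6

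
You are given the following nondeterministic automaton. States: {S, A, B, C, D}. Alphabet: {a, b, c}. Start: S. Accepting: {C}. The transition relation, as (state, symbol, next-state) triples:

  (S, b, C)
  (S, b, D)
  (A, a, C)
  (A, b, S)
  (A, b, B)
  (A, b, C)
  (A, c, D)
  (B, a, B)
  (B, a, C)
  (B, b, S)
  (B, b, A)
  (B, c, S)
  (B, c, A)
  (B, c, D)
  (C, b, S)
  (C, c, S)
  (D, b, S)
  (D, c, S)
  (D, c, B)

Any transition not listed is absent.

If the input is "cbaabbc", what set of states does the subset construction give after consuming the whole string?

Start in {S}.
Read 'c': S→∅; now ∅.
The set is empty and remains empty for the remaining 6 symbols.

∅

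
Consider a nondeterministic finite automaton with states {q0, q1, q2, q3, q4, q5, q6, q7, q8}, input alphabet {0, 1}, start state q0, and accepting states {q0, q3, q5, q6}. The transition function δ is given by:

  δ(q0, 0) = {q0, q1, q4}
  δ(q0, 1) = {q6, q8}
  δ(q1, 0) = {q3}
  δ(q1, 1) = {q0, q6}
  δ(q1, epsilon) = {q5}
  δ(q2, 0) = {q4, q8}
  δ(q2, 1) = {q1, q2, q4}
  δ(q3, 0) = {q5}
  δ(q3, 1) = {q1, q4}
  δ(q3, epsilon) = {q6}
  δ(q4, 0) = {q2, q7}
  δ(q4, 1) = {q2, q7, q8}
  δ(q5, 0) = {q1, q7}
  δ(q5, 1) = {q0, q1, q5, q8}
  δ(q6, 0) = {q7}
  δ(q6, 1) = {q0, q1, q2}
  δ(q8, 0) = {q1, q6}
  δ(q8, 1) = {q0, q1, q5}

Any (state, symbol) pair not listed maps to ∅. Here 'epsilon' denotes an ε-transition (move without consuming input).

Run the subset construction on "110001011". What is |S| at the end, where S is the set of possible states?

Start in {q0}.
Read '1': {q0} → {q6, q8}.
Read '1': {q6, q8} → {q0, q1, q2, q5}.
Read '0': {q0, q1, q2, q5} → {q0, q1, q3, q4, q5, q6, q7, q8}.
Read '0': {q0, q1, q3, q4, q5, q6, q7, q8} → {q0, q1, q2, q3, q4, q5, q6, q7}.
Read '0': {q0, q1, q2, q3, q4, q5, q6, q7} → {q0, q1, q2, q3, q4, q5, q6, q7, q8}.
Read '1': {q0, q1, q2, q3, q4, q5, q6, q7, q8} → {q0, q1, q2, q4, q5, q6, q7, q8}.
Read '0': {q0, q1, q2, q4, q5, q6, q7, q8} → {q0, q1, q2, q3, q4, q5, q6, q7, q8}.
Read '1': {q0, q1, q2, q3, q4, q5, q6, q7, q8} → {q0, q1, q2, q4, q5, q6, q7, q8}.
Read '1': {q0, q1, q2, q4, q5, q6, q7, q8} → {q0, q1, q2, q4, q5, q6, q7, q8}.
That set has 8 states.

8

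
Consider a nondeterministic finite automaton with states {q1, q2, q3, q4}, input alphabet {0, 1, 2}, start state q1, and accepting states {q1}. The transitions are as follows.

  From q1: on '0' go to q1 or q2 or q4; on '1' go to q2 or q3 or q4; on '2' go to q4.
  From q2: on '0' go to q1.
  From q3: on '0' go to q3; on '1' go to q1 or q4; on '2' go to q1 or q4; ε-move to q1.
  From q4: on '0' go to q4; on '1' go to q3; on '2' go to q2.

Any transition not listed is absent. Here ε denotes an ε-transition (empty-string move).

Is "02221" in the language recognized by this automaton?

Start in {q1}.
Read '0': q1→{q1, q2, q4}; now {q1, q2, q4}.
Read '2': q1→{q4}, q2→∅, q4→{q2}; now {q2, q4}.
Read '2': q2→∅, q4→{q2}; now {q2}.
Read '2': q2→∅; now ∅.
The set is empty and remains empty for the remaining 1 symbol.
The final set ∅ contains no accepting state.

No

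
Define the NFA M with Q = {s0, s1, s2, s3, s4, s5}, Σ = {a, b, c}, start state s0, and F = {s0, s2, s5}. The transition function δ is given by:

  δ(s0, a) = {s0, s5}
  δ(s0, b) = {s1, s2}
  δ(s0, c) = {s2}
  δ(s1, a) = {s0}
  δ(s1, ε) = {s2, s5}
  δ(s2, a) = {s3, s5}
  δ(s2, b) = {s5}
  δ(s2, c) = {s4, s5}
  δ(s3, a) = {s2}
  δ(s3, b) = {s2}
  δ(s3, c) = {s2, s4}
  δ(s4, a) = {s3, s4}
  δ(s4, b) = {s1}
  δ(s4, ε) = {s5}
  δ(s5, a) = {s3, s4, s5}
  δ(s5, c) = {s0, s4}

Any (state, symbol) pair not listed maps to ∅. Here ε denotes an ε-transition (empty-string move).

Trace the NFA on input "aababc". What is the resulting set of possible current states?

{s0, s4, s5}

Start in {s0}.
Read 'a': s0→{s0, s5}; now {s0, s5}.
Read 'a': s0→{s0, s5}, s5→{s3, s4, s5}; now {s0, s3, s4, s5}.
Read 'b': s0→{s1, s2}, s3→{s2}, s4→{s1}, s5→∅; union {s1, s2}; ε-closure = {s1, s2, s5}.
Read 'a': s1→{s0}, s2→{s3, s5}, s5→{s3, s4, s5}; now {s0, s3, s4, s5}.
Read 'b': s0→{s1, s2}, s3→{s2}, s4→{s1}, s5→∅; union {s1, s2}; ε-closure = {s1, s2, s5}.
Read 'c': s1→∅, s2→{s4, s5}, s5→{s0, s4}; now {s0, s4, s5}.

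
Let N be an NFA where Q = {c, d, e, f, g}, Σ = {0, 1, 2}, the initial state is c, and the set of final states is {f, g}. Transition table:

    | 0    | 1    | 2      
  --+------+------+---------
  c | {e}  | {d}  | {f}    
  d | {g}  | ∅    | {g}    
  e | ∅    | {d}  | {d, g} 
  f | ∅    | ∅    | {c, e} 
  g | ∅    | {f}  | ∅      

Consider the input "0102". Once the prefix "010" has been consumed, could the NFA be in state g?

Start in {c}.
Read '0': c→{e}; now {e}.
Read '1': e→{d}; now {d}.
Read '0': d→{g}; now {g}.
State g is in {g}.

Yes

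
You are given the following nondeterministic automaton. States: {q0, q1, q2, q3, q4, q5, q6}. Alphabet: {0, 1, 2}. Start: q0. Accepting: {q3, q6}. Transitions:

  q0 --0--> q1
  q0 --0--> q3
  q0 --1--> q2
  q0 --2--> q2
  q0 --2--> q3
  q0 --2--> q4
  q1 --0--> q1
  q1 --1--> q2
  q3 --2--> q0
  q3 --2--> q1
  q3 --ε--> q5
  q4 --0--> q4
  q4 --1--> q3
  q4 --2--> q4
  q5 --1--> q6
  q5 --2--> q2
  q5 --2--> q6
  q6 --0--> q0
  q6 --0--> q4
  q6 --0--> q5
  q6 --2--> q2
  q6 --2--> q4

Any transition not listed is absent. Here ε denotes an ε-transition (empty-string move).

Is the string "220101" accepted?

Start in {q0}.
Read '2': {q0} → {q2, q3, q4, q5}.
Read '2': {q2, q3, q4, q5} → {q0, q1, q2, q4, q6}.
Read '0': {q0, q1, q2, q4, q6} → {q0, q1, q3, q4, q5}.
Read '1': {q0, q1, q3, q4, q5} → {q2, q3, q5, q6}.
Read '0': {q2, q3, q5, q6} → {q0, q4, q5}.
Read '1': {q0, q4, q5} → {q2, q3, q5, q6}.
The final set {q2, q3, q5, q6} contains the accepting states q3, q6.

Yes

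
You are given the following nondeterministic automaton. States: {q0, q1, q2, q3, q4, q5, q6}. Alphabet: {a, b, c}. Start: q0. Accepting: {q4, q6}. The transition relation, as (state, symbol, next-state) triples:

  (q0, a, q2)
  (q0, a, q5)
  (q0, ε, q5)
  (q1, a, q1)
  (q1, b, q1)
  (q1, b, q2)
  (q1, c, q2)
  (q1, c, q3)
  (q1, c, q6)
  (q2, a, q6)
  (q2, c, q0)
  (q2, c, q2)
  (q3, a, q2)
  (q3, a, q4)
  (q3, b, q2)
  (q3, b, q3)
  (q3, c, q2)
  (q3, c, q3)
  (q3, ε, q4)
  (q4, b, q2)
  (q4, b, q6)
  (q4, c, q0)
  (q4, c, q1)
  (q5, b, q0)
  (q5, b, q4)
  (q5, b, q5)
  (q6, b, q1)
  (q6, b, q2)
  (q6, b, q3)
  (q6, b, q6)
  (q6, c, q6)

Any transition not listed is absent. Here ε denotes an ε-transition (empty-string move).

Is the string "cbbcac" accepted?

No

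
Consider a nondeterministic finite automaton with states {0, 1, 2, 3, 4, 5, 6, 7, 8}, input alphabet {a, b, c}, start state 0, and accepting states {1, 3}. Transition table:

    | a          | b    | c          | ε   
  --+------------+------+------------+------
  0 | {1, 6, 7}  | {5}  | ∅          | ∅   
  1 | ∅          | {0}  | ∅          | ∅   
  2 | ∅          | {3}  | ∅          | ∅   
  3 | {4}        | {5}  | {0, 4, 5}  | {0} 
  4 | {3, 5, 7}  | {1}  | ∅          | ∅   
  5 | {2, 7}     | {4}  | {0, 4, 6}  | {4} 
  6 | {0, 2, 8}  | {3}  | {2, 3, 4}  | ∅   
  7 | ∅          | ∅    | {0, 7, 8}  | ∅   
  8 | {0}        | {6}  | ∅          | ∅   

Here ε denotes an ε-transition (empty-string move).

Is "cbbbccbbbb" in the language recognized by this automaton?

No

Start in {0}.
Read 'c': {0} → ∅.
The set is empty and remains empty for the remaining 9 symbols.
The final set ∅ contains no accepting state.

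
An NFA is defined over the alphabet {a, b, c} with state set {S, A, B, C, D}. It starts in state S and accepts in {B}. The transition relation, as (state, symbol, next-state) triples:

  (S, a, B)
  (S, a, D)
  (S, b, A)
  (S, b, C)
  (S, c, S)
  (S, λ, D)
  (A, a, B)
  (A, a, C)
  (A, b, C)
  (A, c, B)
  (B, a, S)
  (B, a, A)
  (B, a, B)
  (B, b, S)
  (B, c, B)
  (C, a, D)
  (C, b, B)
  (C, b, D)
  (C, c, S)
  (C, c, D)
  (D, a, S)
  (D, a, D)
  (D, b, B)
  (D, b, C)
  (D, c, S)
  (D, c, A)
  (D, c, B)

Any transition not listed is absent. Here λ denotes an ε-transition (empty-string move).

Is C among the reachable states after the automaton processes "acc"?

Start: ε-closure({S}) = {S, D}.
Read 'a': {S, D} → {S, B, D}.
Read 'c': {S, B, D} → {S, A, B, D}.
Read 'c': {S, A, B, D} → {S, A, B, D}.
State C is not in {S, A, B, D}.

No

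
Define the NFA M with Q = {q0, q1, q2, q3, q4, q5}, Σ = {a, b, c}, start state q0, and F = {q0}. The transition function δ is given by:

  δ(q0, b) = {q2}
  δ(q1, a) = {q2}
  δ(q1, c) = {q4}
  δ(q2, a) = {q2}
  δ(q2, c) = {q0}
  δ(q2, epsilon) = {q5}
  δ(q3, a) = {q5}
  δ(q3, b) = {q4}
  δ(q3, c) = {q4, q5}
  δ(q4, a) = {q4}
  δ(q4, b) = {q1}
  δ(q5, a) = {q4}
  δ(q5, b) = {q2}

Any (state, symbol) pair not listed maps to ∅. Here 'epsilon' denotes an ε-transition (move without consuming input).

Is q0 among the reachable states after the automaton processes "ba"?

Start in {q0}.
Read 'b': {q0} → {q2, q5}.
Read 'a': {q2, q5} → {q2, q4, q5}.
State q0 is not in {q2, q4, q5}.

No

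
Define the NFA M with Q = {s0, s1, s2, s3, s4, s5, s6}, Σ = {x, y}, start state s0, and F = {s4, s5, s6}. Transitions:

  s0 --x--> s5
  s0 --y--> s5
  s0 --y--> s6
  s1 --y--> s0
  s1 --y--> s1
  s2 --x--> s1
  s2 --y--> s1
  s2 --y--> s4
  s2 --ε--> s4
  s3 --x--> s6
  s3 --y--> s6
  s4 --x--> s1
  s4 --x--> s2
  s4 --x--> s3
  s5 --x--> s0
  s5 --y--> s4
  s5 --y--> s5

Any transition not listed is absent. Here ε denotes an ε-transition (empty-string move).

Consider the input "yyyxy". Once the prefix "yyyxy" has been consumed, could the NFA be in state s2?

Start in {s0}.
Read 'y': {s0} → {s5, s6}.
Read 'y': {s5, s6} → {s4, s5}.
Read 'y': {s4, s5} → {s4, s5}.
Read 'x': {s4, s5} → {s0, s1, s2, s3, s4}.
Read 'y': {s0, s1, s2, s3, s4} → {s0, s1, s4, s5, s6}.
State s2 is not in {s0, s1, s4, s5, s6}.

No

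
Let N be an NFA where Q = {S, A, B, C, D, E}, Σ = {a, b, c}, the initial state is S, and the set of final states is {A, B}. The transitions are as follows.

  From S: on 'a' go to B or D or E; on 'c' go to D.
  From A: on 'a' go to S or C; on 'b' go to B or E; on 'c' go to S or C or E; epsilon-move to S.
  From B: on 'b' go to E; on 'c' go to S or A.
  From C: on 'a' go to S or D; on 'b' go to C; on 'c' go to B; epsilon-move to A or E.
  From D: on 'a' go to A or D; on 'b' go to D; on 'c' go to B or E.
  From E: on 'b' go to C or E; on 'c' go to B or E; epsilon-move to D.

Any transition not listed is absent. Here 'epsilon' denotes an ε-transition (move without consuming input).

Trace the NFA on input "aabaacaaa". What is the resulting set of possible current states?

{S, A, B, C, D, E}

Start in {S}.
Read 'a': {S} → {B, D, E}.
Read 'a': {B, D, E} → {S, A, D}.
Read 'b': {S, A, D} → {B, D, E}.
Read 'a': {B, D, E} → {S, A, D}.
Read 'a': {S, A, D} → {S, A, B, C, D, E}.
Read 'c': {S, A, B, C, D, E} → {S, A, B, C, D, E}.
Read 'a': {S, A, B, C, D, E} → {S, A, B, C, D, E}.
Read 'a': {S, A, B, C, D, E} → {S, A, B, C, D, E}.
Read 'a': {S, A, B, C, D, E} → {S, A, B, C, D, E}.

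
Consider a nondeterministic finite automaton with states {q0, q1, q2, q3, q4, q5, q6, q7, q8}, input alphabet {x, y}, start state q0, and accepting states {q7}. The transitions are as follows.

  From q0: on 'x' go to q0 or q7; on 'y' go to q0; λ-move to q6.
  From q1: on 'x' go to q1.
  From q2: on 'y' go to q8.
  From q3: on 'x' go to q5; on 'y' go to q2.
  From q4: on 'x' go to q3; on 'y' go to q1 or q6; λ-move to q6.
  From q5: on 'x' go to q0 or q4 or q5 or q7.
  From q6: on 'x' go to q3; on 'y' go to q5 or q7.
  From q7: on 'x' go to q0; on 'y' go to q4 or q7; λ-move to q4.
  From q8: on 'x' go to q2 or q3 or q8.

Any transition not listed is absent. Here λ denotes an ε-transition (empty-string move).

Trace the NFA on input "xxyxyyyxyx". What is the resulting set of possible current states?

{q0, q1, q3, q4, q5, q6, q7}

Start: ε-closure({q0}) = {q0, q6}.
Read 'x': q0→{q0, q7}, q6→{q3}; union {q0, q3, q7}; ε-closure = {q0, q3, q4, q6, q7}.
Read 'x': q0→{q0, q7}, q3→{q5}, q4→{q3}, q6→{q3}, q7→{q0}; union {q0, q3, q5, q7}; ε-closure = {q0, q3, q4, q5, q6, q7}.
Read 'y': q0→{q0}, q3→{q2}, q4→{q1, q6}, q5→∅, q6→{q5, q7}, q7→{q4, q7}; now {q0, q1, q2, q4, q5, q6, q7}.
Read 'x': q0→{q0, q7}, q1→{q1}, q2→∅, q4→{q3}, q5→{q0, q4, q5, q7}, q6→{q3}, q7→{q0}; union {q0, q1, q3, q4, q5, q7}; ε-closure = {q0, q1, q3, q4, q5, q6, q7}.
Read 'y': q0→{q0}, q1→∅, q3→{q2}, q4→{q1, q6}, q5→∅, q6→{q5, q7}, q7→{q4, q7}; now {q0, q1, q2, q4, q5, q6, q7}.
Read 'y': q0→{q0}, q1→∅, q2→{q8}, q4→{q1, q6}, q5→∅, q6→{q5, q7}, q7→{q4, q7}; now {q0, q1, q4, q5, q6, q7, q8}.
Read 'y': q0→{q0}, q1→∅, q4→{q1, q6}, q5→∅, q6→{q5, q7}, q7→{q4, q7}, q8→∅; now {q0, q1, q4, q5, q6, q7}.
Read 'x': q0→{q0, q7}, q1→{q1}, q4→{q3}, q5→{q0, q4, q5, q7}, q6→{q3}, q7→{q0}; union {q0, q1, q3, q4, q5, q7}; ε-closure = {q0, q1, q3, q4, q5, q6, q7}.
Read 'y': q0→{q0}, q1→∅, q3→{q2}, q4→{q1, q6}, q5→∅, q6→{q5, q7}, q7→{q4, q7}; now {q0, q1, q2, q4, q5, q6, q7}.
Read 'x': q0→{q0, q7}, q1→{q1}, q2→∅, q4→{q3}, q5→{q0, q4, q5, q7}, q6→{q3}, q7→{q0}; union {q0, q1, q3, q4, q5, q7}; ε-closure = {q0, q1, q3, q4, q5, q6, q7}.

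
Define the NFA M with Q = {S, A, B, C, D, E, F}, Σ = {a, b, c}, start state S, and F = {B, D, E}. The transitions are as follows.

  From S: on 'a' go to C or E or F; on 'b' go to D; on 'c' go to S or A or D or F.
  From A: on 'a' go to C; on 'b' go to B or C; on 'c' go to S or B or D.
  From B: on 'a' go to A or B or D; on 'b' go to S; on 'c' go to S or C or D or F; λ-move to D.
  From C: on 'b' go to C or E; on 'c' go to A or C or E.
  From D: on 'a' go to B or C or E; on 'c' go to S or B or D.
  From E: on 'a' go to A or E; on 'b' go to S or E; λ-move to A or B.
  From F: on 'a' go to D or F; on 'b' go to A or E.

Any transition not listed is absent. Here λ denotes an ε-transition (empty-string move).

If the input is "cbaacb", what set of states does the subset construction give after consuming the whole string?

{S, A, B, C, D, E}

Start in {S}.
Read 'c': {S} → {S, A, D, F}.
Read 'b': {S, A, D, F} → {A, B, C, D, E}.
Read 'a': {A, B, C, D, E} → {A, B, C, D, E}.
Read 'a': {A, B, C, D, E} → {A, B, C, D, E}.
Read 'c': {A, B, C, D, E} → {S, A, B, C, D, E, F}.
Read 'b': {S, A, B, C, D, E, F} → {S, A, B, C, D, E}.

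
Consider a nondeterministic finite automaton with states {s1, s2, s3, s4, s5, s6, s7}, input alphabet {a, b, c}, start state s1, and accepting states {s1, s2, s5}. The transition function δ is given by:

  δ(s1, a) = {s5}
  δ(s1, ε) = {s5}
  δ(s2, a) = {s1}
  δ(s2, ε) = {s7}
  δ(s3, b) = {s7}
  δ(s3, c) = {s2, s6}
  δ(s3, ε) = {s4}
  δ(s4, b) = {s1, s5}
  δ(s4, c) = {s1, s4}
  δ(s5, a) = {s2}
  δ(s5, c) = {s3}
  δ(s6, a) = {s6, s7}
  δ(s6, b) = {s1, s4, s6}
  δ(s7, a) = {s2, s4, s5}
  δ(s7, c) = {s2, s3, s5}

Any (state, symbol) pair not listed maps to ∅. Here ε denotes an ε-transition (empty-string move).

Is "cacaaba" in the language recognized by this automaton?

Start: ε-closure({s1}) = {s1, s5}.
Read 'c': s1→∅, s5→{s3}; union {s3}; ε-closure = {s3, s4}.
Read 'a': s3→∅, s4→∅; now ∅.
The set is empty and remains empty for the remaining 5 symbols.
The final set ∅ contains no accepting state.

No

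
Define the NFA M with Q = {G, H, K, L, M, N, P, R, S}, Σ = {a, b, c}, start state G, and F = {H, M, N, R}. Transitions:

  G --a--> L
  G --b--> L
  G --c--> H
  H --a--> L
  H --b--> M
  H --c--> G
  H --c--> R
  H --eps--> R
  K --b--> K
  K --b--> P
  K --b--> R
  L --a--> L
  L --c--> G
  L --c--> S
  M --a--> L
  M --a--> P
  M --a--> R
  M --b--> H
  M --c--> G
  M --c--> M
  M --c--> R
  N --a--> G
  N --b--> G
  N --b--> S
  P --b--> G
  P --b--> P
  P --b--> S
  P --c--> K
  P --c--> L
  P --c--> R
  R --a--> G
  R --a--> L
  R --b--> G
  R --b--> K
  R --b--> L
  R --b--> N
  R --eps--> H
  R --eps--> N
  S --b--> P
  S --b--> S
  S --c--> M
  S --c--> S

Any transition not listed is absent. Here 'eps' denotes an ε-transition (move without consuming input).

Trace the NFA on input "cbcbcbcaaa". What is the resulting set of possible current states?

Start in {G}.
Read 'c': {G} → {H, N, R}.
Read 'b': {H, N, R} → {G, K, L, M, N, S}.
Read 'c': {G, K, L, M, N, S} → {G, H, M, N, R, S}.
Read 'b': {G, H, M, N, R, S} → {G, H, K, L, M, N, P, R, S}.
Read 'c': {G, H, K, L, M, N, P, R, S} → {G, H, K, L, M, N, R, S}.
Read 'b': {G, H, K, L, M, N, R, S} → {G, H, K, L, M, N, P, R, S}.
Read 'c': {G, H, K, L, M, N, P, R, S} → {G, H, K, L, M, N, R, S}.
Read 'a': {G, H, K, L, M, N, R, S} → {G, H, L, N, P, R}.
Read 'a': {G, H, L, N, P, R} → {G, L}.
Read 'a': {G, L} → {L}.

{L}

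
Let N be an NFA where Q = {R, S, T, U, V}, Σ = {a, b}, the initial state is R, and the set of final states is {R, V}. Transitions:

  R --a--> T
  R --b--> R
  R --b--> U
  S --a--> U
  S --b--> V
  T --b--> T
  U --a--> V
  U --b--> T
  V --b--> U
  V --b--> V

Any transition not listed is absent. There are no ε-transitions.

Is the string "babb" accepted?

Yes

Start in {R}.
Read 'b': R→{R, U}; now {R, U}.
Read 'a': R→{T}, U→{V}; now {T, V}.
Read 'b': T→{T}, V→{U, V}; now {T, U, V}.
Read 'b': T→{T}, U→{T}, V→{U, V}; now {T, U, V}.
The final set {T, U, V} contains the accepting state V.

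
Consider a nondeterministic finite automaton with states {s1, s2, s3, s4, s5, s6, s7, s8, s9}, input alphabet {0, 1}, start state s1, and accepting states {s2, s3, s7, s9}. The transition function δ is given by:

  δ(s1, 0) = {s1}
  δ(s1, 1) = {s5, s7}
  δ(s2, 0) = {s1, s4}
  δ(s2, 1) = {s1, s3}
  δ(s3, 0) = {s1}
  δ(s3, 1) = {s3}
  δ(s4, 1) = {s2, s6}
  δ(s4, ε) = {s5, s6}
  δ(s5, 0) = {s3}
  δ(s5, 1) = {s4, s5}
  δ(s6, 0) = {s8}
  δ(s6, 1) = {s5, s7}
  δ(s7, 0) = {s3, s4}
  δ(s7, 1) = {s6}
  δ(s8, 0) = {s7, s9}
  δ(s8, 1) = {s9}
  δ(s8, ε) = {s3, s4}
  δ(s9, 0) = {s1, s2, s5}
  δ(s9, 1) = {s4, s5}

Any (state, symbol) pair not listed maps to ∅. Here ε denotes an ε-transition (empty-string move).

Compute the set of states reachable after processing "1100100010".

{s1, s2, s3, s4, s5, s6, s8}

Start in {s1}.
Read '1': {s1} → {s5, s7}.
Read '1': {s5, s7} → {s4, s5, s6}.
Read '0': {s4, s5, s6} → {s3, s4, s5, s6, s8}.
Read '0': {s3, s4, s5, s6, s8} → {s1, s3, s4, s5, s6, s7, s8, s9}.
Read '1': {s1, s3, s4, s5, s6, s7, s8, s9} → {s2, s3, s4, s5, s6, s7, s9}.
Read '0': {s2, s3, s4, s5, s6, s7, s9} → {s1, s2, s3, s4, s5, s6, s8}.
Read '0': {s1, s2, s3, s4, s5, s6, s8} → {s1, s3, s4, s5, s6, s7, s8, s9}.
Read '0': {s1, s3, s4, s5, s6, s7, s8, s9} → {s1, s2, s3, s4, s5, s6, s7, s8, s9}.
Read '1': {s1, s2, s3, s4, s5, s6, s7, s8, s9} → {s1, s2, s3, s4, s5, s6, s7, s9}.
Read '0': {s1, s2, s3, s4, s5, s6, s7, s9} → {s1, s2, s3, s4, s5, s6, s8}.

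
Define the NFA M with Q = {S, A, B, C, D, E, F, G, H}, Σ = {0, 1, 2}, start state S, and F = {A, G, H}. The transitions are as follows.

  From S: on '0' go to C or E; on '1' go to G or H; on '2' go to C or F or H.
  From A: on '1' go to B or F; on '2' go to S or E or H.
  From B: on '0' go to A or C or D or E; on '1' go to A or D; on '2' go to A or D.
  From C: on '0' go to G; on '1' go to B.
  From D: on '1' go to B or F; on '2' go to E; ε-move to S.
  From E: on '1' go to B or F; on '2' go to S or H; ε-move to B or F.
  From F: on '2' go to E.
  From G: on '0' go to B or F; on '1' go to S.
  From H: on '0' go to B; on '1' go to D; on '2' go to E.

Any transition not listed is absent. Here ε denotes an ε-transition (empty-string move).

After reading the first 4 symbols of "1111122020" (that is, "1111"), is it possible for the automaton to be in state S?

Start in {S}.
Read '1': {S} → {G, H}.
Read '1': {G, H} → {S, D}.
Read '1': {S, D} → {B, F, G, H}.
Read '1': {B, F, G, H} → {S, A, D}.
State S is in {S, A, D}.

Yes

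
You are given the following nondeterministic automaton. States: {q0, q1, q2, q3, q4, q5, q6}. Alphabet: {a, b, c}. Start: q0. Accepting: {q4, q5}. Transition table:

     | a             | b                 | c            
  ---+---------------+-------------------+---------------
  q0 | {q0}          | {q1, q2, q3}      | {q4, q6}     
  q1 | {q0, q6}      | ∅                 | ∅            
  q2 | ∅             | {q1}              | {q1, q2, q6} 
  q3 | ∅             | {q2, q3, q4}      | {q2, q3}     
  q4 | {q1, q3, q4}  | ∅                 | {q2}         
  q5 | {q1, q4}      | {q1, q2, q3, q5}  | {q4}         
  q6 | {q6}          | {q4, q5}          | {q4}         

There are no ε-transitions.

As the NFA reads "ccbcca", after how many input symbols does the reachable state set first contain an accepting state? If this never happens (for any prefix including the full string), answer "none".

1

Start in {q0}.
Read 'c': q0→{q4, q6}; now {q4, q6}.
None of the earlier sets intersect F, but {q4, q6} does.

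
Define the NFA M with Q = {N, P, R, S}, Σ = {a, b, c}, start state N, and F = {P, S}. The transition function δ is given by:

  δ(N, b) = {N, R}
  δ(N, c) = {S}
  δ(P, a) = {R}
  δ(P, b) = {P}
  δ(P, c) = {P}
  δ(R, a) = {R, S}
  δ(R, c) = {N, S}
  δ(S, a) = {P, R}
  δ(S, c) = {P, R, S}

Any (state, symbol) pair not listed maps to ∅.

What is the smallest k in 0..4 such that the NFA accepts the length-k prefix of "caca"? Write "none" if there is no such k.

1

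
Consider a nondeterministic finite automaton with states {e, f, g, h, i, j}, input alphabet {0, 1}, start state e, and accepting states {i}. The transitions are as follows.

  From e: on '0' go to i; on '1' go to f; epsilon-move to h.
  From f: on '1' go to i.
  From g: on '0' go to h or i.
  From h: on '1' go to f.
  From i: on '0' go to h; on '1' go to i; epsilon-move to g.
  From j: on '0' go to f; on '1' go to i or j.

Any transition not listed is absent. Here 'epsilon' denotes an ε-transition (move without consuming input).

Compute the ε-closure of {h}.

Begin with {h}.
No ε-moves leave this set, so the closure equals the set itself.

{h}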